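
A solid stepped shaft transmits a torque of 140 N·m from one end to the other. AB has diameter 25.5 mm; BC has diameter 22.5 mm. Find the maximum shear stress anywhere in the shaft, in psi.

9080 psi

Under the same torque, τ_max = 16T/(πd³) is largest where d is smallest — segment BC (d = 22.5 mm).
τ_max = 16·140.0/(π·(0.0225)³) = 6.260×10^7 Pa.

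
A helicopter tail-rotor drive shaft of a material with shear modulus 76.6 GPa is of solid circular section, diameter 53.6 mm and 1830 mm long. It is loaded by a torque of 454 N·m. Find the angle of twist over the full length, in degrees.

J = πd⁴/32 = π(0.0536)⁴/32 = 8.103×10^-7 m⁴.
θ = T·L/(G·J) = 454.0 × 1.83 / (76.6×10⁹ × 8.103×10^-7) = 0.01339 rad.

0.767°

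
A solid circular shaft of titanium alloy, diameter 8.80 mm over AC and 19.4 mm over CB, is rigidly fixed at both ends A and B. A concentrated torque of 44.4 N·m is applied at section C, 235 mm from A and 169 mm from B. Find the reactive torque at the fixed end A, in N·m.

Compatibility: T_A·a/J_AC = T_B·b/J_CB with T_A + T_B = T₀.
J_AC = 5.89×10^-10 m⁴, J_CB = 1.39×10^-8 m⁴, so T_A = T₀·(J_AC/a)/((J_AC/a)+(J_CB/b)) = 1.312 N·m, T_B = 43.09 N·m.

1.31 N·m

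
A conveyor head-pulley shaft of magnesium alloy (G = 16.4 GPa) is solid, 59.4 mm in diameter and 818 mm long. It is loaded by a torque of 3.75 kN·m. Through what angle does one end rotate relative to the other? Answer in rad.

0.153 rad

J = πd⁴/32 = π(0.0594)⁴/32 = 1.222×10^-6 m⁴.
θ = T·L/(G·J) = 3750 × 0.818 / (16.4×10⁹ × 1.222×10^-6) = 0.1530 rad.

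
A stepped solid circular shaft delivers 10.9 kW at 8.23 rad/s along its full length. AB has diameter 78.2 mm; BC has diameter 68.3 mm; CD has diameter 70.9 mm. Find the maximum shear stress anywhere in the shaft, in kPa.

21200 kPa

ω = 8.23 rad/s, so T = P/ω = 10.9×10³ / 8.230 = 1324 N·m.
Under the same torque, τ_max = 16T/(πd³) is largest where d is smallest — segment BC (d = 68.3 mm).
τ_max = 16·1324/(π·(0.0683)³) = 2.117×10^7 Pa.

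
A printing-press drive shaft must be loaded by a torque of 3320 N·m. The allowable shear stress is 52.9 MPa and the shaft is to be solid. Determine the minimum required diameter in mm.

68.4 mm

For a solid shaft τ_max = 16T/(πd³), so d = (16T/(π τ_allow))^(1/3) = (16·3320/(π·5.29×10^7))^(1/3) = 0.06837 m.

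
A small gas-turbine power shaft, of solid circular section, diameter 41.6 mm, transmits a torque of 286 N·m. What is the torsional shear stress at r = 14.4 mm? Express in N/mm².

J = πd⁴/32 = π(0.0416)⁴/32 = 2.940×10^-7 m⁴.
Shear stress varies linearly with radius: τ = T·r/J = 286.0 × 0.0144 / 2.940×10^-7 = 1.401×10^7 Pa.

14.0 N/mm²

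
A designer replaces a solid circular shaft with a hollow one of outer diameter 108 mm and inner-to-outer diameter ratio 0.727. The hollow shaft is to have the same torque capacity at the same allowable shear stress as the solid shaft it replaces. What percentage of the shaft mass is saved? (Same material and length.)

41.3 %

Equal τ_max and T ⇒ the solid shaft needs d_s³ = d_o³(1−k⁴), so d_s = 108·(1−0.727⁴)^(1/3) = 96.83 mm.
Area ratio A_h/A_s = d_o²(1−k²)/d_s² = (1−k²)/(1−k⁴)^(2/3) = 0.5865.
Mass saving = 1 − 0.5865 = 41.3 %.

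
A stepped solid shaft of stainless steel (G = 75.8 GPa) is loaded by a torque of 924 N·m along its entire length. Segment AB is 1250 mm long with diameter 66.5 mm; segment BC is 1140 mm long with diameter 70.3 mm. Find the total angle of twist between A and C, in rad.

0.0137 rad

J_AB = π(0.0665)⁴/32 = 1.92×10^-6 m⁴; J_BC = π(0.0703)⁴/32 = 2.40×10^-6 m⁴.
θ = (T/G)·Σ L_i/J_i = (924.0/75.8×10⁹)·(1.25/1.92×10^-6 + 1.14/2.40×10^-6) = 0.01373 rad.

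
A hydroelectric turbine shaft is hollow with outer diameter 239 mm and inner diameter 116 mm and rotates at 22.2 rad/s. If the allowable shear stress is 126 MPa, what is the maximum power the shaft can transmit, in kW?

7080 kW

J = π(d_o⁴ − d_i⁴)/32 = π(0.239⁴ − 0.116⁴)/32 = 3.025×10^-4 m⁴.
T_max = τ_allow·J/r = 1.26×10^8 × 3.025×10^-4 / 0.119 = 319000 N·m.
ω = 22.2 rad/s, so P_max = T_max·ω = 7.082×10^6 W.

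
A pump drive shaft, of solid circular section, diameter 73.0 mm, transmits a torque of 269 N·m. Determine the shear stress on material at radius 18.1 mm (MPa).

1.75 MPa

J = πd⁴/32 = π(0.0730)⁴/32 = 2.788×10^-6 m⁴.
Shear stress varies linearly with radius: τ = T·r/J = 269.0 × 0.0181 / 2.788×10^-6 = 1.746×10^6 Pa.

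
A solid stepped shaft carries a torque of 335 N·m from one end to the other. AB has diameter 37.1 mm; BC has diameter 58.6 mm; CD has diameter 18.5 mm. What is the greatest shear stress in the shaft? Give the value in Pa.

2.69e8 Pa

Under the same torque, τ_max = 16T/(πd³) is largest where d is smallest — segment CD (d = 18.5 mm).
τ_max = 16·335.0/(π·(0.0185)³) = 2.695×10^8 Pa.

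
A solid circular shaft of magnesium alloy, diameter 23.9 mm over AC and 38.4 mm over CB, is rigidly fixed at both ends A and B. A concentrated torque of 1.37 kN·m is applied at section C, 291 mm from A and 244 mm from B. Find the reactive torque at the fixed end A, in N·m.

Compatibility: T_A·a/J_AC = T_B·b/J_CB with T_A + T_B = T₀.
J_AC = 3.20×10^-8 m⁴, J_CB = 2.13×10^-7 m⁴, so T_A = T₀·(J_AC/a)/((J_AC/a)+(J_CB/b)) = 153.1 N·m, T_B = 1217 N·m.

153 N·m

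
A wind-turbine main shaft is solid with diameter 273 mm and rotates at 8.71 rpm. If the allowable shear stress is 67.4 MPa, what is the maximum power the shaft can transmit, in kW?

J = πd⁴/32 = π(0.273)⁴/32 = 5.453×10^-4 m⁴.
T_max = τ_allow·J/r = 6.74×10^7 × 5.453×10^-4 / 0.137 = 269300 N·m.
ω = 2π·8.71/60 = 0.9121 rad/s, so P_max = T_max·ω = 2.456×10^5 W.

246 kW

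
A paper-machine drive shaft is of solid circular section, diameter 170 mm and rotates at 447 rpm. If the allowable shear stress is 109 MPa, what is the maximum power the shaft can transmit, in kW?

J = πd⁴/32 = π(0.170)⁴/32 = 8.200×10^-5 m⁴.
T_max = τ_allow·J/r = 1.09×10^8 × 8.200×10^-5 / 0.0850 = 105100 N·m.
ω = 2π·447/60 = 46.81 rad/s, so P_max = T_max·ω = 4.922×10^6 W.

4920 kW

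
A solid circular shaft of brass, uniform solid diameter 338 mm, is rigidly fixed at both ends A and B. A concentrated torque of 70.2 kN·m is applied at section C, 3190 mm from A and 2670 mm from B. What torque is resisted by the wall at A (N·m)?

With uniform GJ and both ends fixed, compatibility θ_AC = θ_CB gives T_A·a = T_B·b, together with T_A + T_B = T₀.
T_A = T₀·b/(a+b) = 70200·2670/5860 = 31990 N·m; T_B = 38210 N·m.

32000 N·m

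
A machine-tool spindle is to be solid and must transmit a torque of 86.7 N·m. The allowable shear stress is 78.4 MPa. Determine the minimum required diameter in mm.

For a solid shaft τ_max = 16T/(πd³), so d = (16T/(π τ_allow))^(1/3) = (16·86.70/(π·7.84×10^7))^(1/3) = 0.01779 m.

17.8 mm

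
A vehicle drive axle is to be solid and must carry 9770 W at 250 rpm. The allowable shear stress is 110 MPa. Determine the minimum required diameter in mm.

25.9 mm

ω = 2π·250/60 = 26.18 rad/s, so T = P/ω = 9770 / 26.18 = 373.2 N·m.
For a solid shaft τ_max = 16T/(πd³), so d = (16T/(π τ_allow))^(1/3) = (16·373.2/(π·1.10×10^8))^(1/3) = 0.02585 m.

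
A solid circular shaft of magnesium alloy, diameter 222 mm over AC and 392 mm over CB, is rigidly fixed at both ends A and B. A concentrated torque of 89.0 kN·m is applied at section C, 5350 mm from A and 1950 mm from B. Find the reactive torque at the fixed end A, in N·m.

Compatibility: T_A·a/J_AC = T_B·b/J_CB with T_A + T_B = T₀.
J_AC = 2.38×10^-4 m⁴, J_CB = 2.32×10^-3 m⁴, so T_A = T₀·(J_AC/a)/((J_AC/a)+(J_CB/b)) = 3216 N·m, T_B = 85780 N·m.

3220 N·m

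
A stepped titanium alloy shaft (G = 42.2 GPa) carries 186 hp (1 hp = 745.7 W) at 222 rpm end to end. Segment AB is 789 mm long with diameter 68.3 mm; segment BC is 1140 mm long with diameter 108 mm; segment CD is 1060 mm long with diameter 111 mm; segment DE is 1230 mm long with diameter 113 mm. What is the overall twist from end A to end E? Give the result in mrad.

85.2 mrad

ω = 2π·222/60 = 23.25 rad/s, so T = P/ω = 186×745.7 / 23.25 = 5966 N·m.
J_AB = π(0.0683)⁴/32 = 2.14×10^-6 m⁴; J_BC = π(0.108)⁴/32 = 1.34×10^-5 m⁴; J_CD = π(0.111)⁴/32 = 1.49×10^-5 m⁴; J_DE = π(0.113)⁴/32 = 1.60×10^-5 m⁴.
θ = (T/G)·Σ L_i/J_i = (5966/42.2×10⁹)·(0.789/2.14×10^-6 + 1.14/1.34×10^-5 + 1.06/1.49×10^-5 + 1.23/1.60×10^-5) = 0.08520 rad.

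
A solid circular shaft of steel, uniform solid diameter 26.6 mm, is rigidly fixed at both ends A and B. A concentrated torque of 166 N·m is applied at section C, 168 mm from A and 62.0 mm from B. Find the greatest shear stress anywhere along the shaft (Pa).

3.28e7 Pa

With uniform GJ and both ends fixed, compatibility θ_AC = θ_CB gives T_A·a = T_B·b, together with T_A + T_B = T₀.
T_A = T₀·b/(a+b) = 166.0·62.0/230.0 = 44.75 N·m; T_B = 121.3 N·m.
τ in each portion: τ_AC = 1.21×10^7 Pa, τ_CB = 3.28×10^7 Pa; maximum is in CB.
τ_max = T_CB·r/J = 121.3·0.0133/4.92×10^-8 = 3.281×10^7 Pa.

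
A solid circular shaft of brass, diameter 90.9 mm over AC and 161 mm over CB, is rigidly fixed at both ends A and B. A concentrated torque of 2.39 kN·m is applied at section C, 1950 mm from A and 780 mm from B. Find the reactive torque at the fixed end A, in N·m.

93.3 N·m

Compatibility: T_A·a/J_AC = T_B·b/J_CB with T_A + T_B = T₀.
J_AC = 6.70×10^-6 m⁴, J_CB = 6.60×10^-5 m⁴, so T_A = T₀·(J_AC/a)/((J_AC/a)+(J_CB/b)) = 93.35 N·m, T_B = 2297 N·m.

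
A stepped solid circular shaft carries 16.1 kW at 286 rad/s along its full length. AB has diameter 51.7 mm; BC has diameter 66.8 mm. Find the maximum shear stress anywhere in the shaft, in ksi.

ω = 286 rad/s, so T = P/ω = 16.1×10³ / 286.0 = 56.29 N·m.
Under the same torque, τ_max = 16T/(πd³) is largest where d is smallest — segment AB (d = 51.7 mm).
τ_max = 16·56.29/(π·(0.0517)³) = 2.075×10^6 Pa.

0.301 ksi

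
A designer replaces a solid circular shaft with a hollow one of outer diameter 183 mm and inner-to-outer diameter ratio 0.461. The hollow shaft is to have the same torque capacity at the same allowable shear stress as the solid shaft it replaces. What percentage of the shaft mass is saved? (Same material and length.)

Equal τ_max and T ⇒ the solid shaft needs d_s³ = d_o³(1−k⁴), so d_s = 183·(1−0.461⁴)^(1/3) = 180.2 mm.
Area ratio A_h/A_s = d_o²(1−k²)/d_s² = (1−k²)/(1−k⁴)^(2/3) = 0.8121.
Mass saving = 1 − 0.8121 = 18.8 %.

18.8 %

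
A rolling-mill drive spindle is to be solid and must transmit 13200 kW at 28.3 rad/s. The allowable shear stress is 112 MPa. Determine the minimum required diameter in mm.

277 mm

ω = 28.3 rad/s, so T = P/ω = 13200×10³ / 28.30 = 466400 N·m.
For a solid shaft τ_max = 16T/(πd³), so d = (16T/(π τ_allow))^(1/3) = (16·466400/(π·1.12×10^8))^(1/3) = 0.2768 m.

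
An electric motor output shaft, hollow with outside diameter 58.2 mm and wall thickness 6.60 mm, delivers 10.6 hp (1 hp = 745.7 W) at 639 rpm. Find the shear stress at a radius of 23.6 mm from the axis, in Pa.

3.85e6 Pa

ω = 2π·639/60 = 66.92 rad/s, so T = P/ω = 10.6×745.7 / 66.92 = 118.1 N·m.
J = π(d_o⁴ − d_i⁴)/32 = π(0.0582⁴ − 0.0450⁴)/32 = 7.238×10^-7 m⁴.
Shear stress varies linearly with radius: τ = T·r/J = 118.1 × 0.0236 / 7.238×10^-7 = 3.851×10^6 Pa.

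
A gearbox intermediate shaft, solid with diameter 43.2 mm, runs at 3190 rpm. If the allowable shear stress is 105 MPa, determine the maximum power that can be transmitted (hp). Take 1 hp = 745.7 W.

J = πd⁴/32 = π(0.0432)⁴/32 = 3.419×10^-7 m⁴.
T_max = τ_allow·J/r = 1.05×10^8 × 3.419×10^-7 / 0.0216 = 1662 N·m.
ω = 2π·3190/60 = 334.1 rad/s, so P_max = T_max·ω = 5.553×10^5 W.

745 hp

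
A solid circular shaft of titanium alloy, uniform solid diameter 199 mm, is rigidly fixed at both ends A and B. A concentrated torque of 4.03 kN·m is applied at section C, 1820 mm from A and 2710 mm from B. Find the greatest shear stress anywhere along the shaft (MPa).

With uniform GJ and both ends fixed, compatibility θ_AC = θ_CB gives T_A·a = T_B·b, together with T_A + T_B = T₀.
T_A = T₀·b/(a+b) = 4030·2710/4530 = 2411 N·m; T_B = 1619 N·m.
τ in each portion: τ_AC = 1.56×10^6 Pa, τ_CB = 1.05×10^6 Pa; maximum is in AC.
τ_max = T_AC·r/J = 2411·0.0995/1.54×10^-4 = 1.558×10^6 Pa.

1.56 MPa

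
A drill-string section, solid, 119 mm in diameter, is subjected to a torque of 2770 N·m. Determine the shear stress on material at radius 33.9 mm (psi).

692 psi

J = πd⁴/32 = π(0.119)⁴/32 = 1.969×10^-5 m⁴.
Shear stress varies linearly with radius: τ = T·r/J = 2770 × 0.0339 / 1.969×10^-5 = 4.770×10^6 Pa.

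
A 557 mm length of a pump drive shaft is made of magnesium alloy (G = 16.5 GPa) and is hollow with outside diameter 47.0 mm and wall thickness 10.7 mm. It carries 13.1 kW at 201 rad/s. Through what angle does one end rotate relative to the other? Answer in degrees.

0.289°

ω = 201 rad/s, so T = P/ω = 13.1×10³ / 201.0 = 65.17 N·m.
J = π(d_o⁴ − d_i⁴)/32 = π(0.0470⁴ − 0.0256⁴)/32 = 4.369×10^-7 m⁴.
θ = T·L/(G·J) = 65.17 × 0.557 / (16.5×10⁹ × 4.369×10^-7) = 5.036×10^-3 rad.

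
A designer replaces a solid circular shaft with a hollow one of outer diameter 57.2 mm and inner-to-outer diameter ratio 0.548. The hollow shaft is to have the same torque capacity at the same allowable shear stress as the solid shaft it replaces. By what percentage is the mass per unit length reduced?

25.5 %

Equal τ_max and T ⇒ the solid shaft needs d_s³ = d_o³(1−k⁴), so d_s = 57.2·(1−0.548⁴)^(1/3) = 55.43 mm.
Area ratio A_h/A_s = d_o²(1−k²)/d_s² = (1−k²)/(1−k⁴)^(2/3) = 0.7452.
Mass saving = 1 − 0.7452 = 25.5 %.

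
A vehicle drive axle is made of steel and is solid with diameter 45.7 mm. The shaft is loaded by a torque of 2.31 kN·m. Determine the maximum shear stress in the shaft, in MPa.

123 MPa

J = πd⁴/32 = π(0.0457)⁴/32 = 4.282×10^-7 m⁴.
τ_max = T·r/J = 2310 × 0.0229 / 4.282×10^-7 = 1.233×10^8 Pa.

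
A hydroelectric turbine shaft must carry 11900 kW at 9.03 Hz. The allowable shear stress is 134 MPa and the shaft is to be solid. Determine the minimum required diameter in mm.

200 mm

ω = 2π·9.03 = 56.74 rad/s, so T = P/ω = 11900×10³ / 56.74 = 209700 N·m.
For a solid shaft τ_max = 16T/(πd³), so d = (16T/(π τ_allow))^(1/3) = (16·209700/(π·1.34×10^8))^(1/3) = 0.1998 m.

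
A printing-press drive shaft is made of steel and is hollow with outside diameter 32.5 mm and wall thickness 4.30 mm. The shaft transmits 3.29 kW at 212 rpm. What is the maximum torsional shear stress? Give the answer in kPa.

31100 kPa

ω = 2π·212/60 = 22.20 rad/s, so T = P/ω = 3.29×10³ / 22.20 = 148.2 N·m.
J = π(d_o⁴ − d_i⁴)/32 = π(0.0325⁴ − 0.0239⁴)/32 = 7.750×10^-8 m⁴.
τ_max = T·r/J = 148.2 × 0.0163 / 7.750×10^-8 = 3.107×10^7 Pa.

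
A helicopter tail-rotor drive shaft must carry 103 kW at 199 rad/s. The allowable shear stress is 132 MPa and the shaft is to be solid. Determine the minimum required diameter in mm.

27.1 mm

ω = 199 rad/s, so T = P/ω = 103×10³ / 199.0 = 517.6 N·m.
For a solid shaft τ_max = 16T/(πd³), so d = (16T/(π τ_allow))^(1/3) = (16·517.6/(π·1.32×10^8))^(1/3) = 0.02713 m.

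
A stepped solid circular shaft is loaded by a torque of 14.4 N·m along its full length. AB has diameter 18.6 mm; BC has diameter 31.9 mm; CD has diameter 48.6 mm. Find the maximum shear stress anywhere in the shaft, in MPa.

Under the same torque, τ_max = 16T/(πd³) is largest where d is smallest — segment AB (d = 18.6 mm).
τ_max = 16·14.40/(π·(0.0186)³) = 1.140×10^7 Pa.

11.4 MPa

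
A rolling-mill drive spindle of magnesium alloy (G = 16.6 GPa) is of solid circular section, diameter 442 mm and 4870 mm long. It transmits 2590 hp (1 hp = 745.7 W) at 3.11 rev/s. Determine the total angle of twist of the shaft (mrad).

7.74 mrad

ω = 2π·3.11 = 19.54 rad/s, so T = P/ω = 2590×745.7 / 19.54 = 98840 N·m.
J = πd⁴/32 = π(0.442)⁴/32 = 3.747×10^-3 m⁴.
θ = T·L/(G·J) = 98840 × 4.87 / (16.6×10⁹ × 3.747×10^-3) = 7.738×10^-3 rad.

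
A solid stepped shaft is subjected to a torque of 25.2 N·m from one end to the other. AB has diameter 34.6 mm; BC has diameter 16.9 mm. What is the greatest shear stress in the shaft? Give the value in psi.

Under the same torque, τ_max = 16T/(πd³) is largest where d is smallest — segment BC (d = 16.9 mm).
τ_max = 16·25.20/(π·(0.0169)³) = 2.659×10^7 Pa.

3860 psi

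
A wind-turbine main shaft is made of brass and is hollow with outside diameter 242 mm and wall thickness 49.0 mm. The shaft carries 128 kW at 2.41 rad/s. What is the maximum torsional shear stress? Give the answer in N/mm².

21.8 N/mm²

ω = 2.41 rad/s, so T = P/ω = 128×10³ / 2.410 = 53110 N·m.
J = π(d_o⁴ − d_i⁴)/32 = π(0.242⁴ − 0.144⁴)/32 = 2.945×10^-4 m⁴.
τ_max = T·r/J = 53110 × 0.121 / 2.945×10^-4 = 2.182×10^7 Pa.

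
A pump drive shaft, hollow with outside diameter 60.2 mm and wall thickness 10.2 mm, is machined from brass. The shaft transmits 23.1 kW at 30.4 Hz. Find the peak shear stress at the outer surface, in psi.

506 psi

ω = 2π·30.4 = 191.0 rad/s, so T = P/ω = 23.1×10³ / 191.0 = 120.9 N·m.
J = π(d_o⁴ − d_i⁴)/32 = π(0.0602⁴ − 0.0398⁴)/32 = 1.043×10^-6 m⁴.
τ_max = T·r/J = 120.9 × 0.0301 / 1.043×10^-6 = 3.490×10^6 Pa.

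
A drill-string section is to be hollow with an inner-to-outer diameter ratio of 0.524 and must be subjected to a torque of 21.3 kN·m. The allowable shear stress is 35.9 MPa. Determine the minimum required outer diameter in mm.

148 mm

For a hollow shaft with d_i/d_o = 0.524: τ_max = 16T/(π d_o³ (1−k⁴)), so d_o = [16T/(π τ_allow (1−k⁴))]^(1/3) = [16·21300/(π·3.59×10^7·0.9246)]^(1/3) = 0.1484 m.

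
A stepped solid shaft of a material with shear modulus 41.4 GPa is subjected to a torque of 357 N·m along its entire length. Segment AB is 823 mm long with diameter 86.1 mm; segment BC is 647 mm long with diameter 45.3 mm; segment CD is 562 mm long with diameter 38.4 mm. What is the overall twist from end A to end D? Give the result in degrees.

J_AB = π(0.0861)⁴/32 = 5.40×10^-6 m⁴; J_BC = π(0.0453)⁴/32 = 4.13×10^-7 m⁴; J_CD = π(0.0384)⁴/32 = 2.13×10^-7 m⁴.
θ = (T/G)·Σ L_i/J_i = (357.0/41.4×10⁹)·(0.823/5.40×10^-6 + 0.647/4.13×10^-7 + 0.562/2.13×10^-7) = 0.03751 rad.

2.15°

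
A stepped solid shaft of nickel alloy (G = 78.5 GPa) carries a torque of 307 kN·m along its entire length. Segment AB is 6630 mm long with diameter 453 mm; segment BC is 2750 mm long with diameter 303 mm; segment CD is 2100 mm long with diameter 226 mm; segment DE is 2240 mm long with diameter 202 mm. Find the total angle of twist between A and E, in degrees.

6.01°

J_AB = π(0.453)⁴/32 = 4.13×10^-3 m⁴; J_BC = π(0.303)⁴/32 = 8.28×10^-4 m⁴; J_CD = π(0.226)⁴/32 = 2.56×10^-4 m⁴; J_DE = π(0.202)⁴/32 = 1.63×10^-4 m⁴.
θ = (T/G)·Σ L_i/J_i = (307000/78.5×10⁹)·(6.63/4.13×10^-3 + 2.75/8.28×10^-4 + 2.10/2.56×10^-4 + 2.24/1.63×10^-4) = 0.1049 rad.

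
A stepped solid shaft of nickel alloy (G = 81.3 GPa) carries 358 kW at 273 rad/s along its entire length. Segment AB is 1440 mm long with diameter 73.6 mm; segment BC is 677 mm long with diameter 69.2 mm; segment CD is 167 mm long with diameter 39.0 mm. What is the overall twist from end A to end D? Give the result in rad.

0.0248 rad

ω = 273 rad/s, so T = P/ω = 358×10³ / 273.0 = 1311 N·m.
J_AB = π(0.0736)⁴/32 = 2.88×10^-6 m⁴; J_BC = π(0.0692)⁴/32 = 2.25×10^-6 m⁴; J_CD = π(0.0390)⁴/32 = 2.27×10^-7 m⁴.
θ = (T/G)·Σ L_i/J_i = (1311/81.3×10⁹)·(1.44/2.88×10^-6 + 0.677/2.25×10^-6 + 0.167/2.27×10^-7) = 0.02477 rad.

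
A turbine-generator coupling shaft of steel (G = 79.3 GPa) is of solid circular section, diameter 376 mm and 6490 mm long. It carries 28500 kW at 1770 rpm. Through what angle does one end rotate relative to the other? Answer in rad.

0.00641 rad

ω = 2π·1770/60 = 185.4 rad/s, so T = P/ω = 28500×10³ / 185.4 = 153800 N·m.
J = πd⁴/32 = π(0.376)⁴/32 = 1.962×10^-3 m⁴.
θ = T·L/(G·J) = 153800 × 6.49 / (79.3×10⁹ × 1.962×10^-3) = 6.413×10^-3 rad.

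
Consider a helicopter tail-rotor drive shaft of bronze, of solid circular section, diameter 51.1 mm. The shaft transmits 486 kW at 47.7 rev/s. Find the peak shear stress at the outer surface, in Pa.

6.19e7 Pa

ω = 2π·47.7 = 299.7 rad/s, so T = P/ω = 486×10³ / 299.7 = 1622 N·m.
J = πd⁴/32 = π(0.0511)⁴/32 = 6.694×10^-7 m⁴.
τ_max = T·r/J = 1622 × 0.0255 / 6.694×10^-7 = 6.189×10^7 Pa.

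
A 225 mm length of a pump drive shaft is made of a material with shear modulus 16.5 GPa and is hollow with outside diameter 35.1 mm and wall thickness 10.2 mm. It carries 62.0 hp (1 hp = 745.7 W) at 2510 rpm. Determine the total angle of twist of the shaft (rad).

ω = 2π·2510/60 = 262.8 rad/s, so T = P/ω = 62.0×745.7 / 262.8 = 175.9 N·m.
J = π(d_o⁴ − d_i⁴)/32 = π(0.0351⁴ − 0.0147⁴)/32 = 1.444×10^-7 m⁴.
θ = T·L/(G·J) = 175.9 × 0.225 / (16.5×10⁹ × 1.444×10^-7) = 0.01661 rad.

0.0166 rad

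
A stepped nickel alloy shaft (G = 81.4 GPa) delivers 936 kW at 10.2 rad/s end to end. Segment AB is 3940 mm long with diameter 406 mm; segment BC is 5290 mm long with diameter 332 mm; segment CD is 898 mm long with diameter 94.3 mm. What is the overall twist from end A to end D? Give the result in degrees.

7.85°

ω = 10.2 rad/s, so T = P/ω = 936×10³ / 10.20 = 91760 N·m.
J_AB = π(0.406)⁴/32 = 2.67×10^-3 m⁴; J_BC = π(0.332)⁴/32 = 1.19×10^-3 m⁴; J_CD = π(0.0943)⁴/32 = 7.76×10^-6 m⁴.
θ = (T/G)·Σ L_i/J_i = (91760/81.4×10⁹)·(3.94/2.67×10^-3 + 5.29/1.19×10^-3 + 0.898/7.76×10^-6) = 0.1371 rad.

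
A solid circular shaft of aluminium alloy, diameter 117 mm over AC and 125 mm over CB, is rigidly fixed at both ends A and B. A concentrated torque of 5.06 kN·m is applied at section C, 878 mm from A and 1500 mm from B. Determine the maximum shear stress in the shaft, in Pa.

9.13e6 Pa

Compatibility: T_A·a/J_AC = T_B·b/J_CB with T_A + T_B = T₀.
J_AC = 1.84×10^-5 m⁴, J_CB = 2.40×10^-5 m⁴, so T_A = T₀·(J_AC/a)/((J_AC/a)+(J_CB/b)) = 2871 N·m, T_B = 2189 N·m.
τ in each portion: τ_AC = 9.13×10^6 Pa, τ_CB = 5.71×10^6 Pa; maximum is in AC.
τ_max = T_AC·r/J = 2871·0.0585/1.84×10^-5 = 9.129×10^6 Pa.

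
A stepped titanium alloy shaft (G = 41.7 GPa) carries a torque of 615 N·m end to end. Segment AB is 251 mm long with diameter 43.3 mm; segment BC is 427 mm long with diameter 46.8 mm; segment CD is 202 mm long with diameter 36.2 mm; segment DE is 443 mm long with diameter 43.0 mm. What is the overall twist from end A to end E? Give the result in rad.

J_AB = π(0.0433)⁴/32 = 3.45×10^-7 m⁴; J_BC = π(0.0468)⁴/32 = 4.71×10^-7 m⁴; J_CD = π(0.0362)⁴/32 = 1.69×10^-7 m⁴; J_DE = π(0.0430)⁴/32 = 3.36×10^-7 m⁴.
θ = (T/G)·Σ L_i/J_i = (615.0/41.7×10⁹)·(0.251/3.45×10^-7 + 0.427/4.71×10^-7 + 0.202/1.69×10^-7 + 0.443/3.36×10^-7) = 0.06123 rad.

0.0612 rad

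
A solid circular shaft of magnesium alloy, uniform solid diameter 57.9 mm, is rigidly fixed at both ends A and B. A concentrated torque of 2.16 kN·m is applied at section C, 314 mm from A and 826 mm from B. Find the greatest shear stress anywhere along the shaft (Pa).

With uniform GJ and both ends fixed, compatibility θ_AC = θ_CB gives T_A·a = T_B·b, together with T_A + T_B = T₀.
T_A = T₀·b/(a+b) = 2160·826/1140 = 1565 N·m; T_B = 594.9 N·m.
τ in each portion: τ_AC = 4.11×10^7 Pa, τ_CB = 1.56×10^7 Pa; maximum is in AC.
τ_max = T_AC·r/J = 1565·0.0290/1.10×10^-6 = 4.106×10^7 Pa.

4.11e7 Pa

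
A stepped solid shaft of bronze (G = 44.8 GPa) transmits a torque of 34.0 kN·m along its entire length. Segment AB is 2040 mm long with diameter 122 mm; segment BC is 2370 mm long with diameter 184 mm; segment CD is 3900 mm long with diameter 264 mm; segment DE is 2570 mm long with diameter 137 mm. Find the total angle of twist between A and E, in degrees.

8.58°

J_AB = π(0.122)⁴/32 = 2.17×10^-5 m⁴; J_BC = π(0.184)⁴/32 = 1.13×10^-4 m⁴; J_CD = π(0.264)⁴/32 = 4.77×10^-4 m⁴; J_DE = π(0.137)⁴/32 = 3.46×10^-5 m⁴.
θ = (T/G)·Σ L_i/J_i = (34000/44.8×10⁹)·(2.04/2.17×10^-5 + 2.37/1.13×10^-4 + 3.90/4.77×10^-4 + 2.57/3.46×10^-5) = 0.1498 rad.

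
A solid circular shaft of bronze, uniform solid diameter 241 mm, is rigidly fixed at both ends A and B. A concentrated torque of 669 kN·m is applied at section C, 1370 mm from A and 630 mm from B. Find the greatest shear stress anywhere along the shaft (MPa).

167 MPa

With uniform GJ and both ends fixed, compatibility θ_AC = θ_CB gives T_A·a = T_B·b, together with T_A + T_B = T₀.
T_A = T₀·b/(a+b) = 669000·630/2000 = 210700 N·m; T_B = 458300 N·m.
τ in each portion: τ_AC = 7.67×10^7 Pa, τ_CB = 1.67×10^8 Pa; maximum is in CB.
τ_max = T_CB·r/J = 458300·0.120/3.31×10^-4 = 1.667×10^8 Pa.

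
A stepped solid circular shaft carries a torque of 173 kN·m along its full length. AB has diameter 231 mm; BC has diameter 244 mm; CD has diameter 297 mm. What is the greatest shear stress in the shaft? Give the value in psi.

Under the same torque, τ_max = 16T/(πd³) is largest where d is smallest — segment AB (d = 231 mm).
τ_max = 16·173000/(π·(0.231)³) = 7.148×10^7 Pa.

10400 psi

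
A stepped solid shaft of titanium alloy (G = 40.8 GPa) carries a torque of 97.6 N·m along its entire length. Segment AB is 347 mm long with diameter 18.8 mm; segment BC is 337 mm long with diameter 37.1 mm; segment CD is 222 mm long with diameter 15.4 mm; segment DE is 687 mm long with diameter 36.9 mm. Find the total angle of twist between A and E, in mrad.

J_AB = π(0.0188)⁴/32 = 1.23×10^-8 m⁴; J_BC = π(0.0371)⁴/32 = 1.86×10^-7 m⁴; J_CD = π(0.0154)⁴/32 = 5.52×10^-9 m⁴; J_DE = π(0.0369)⁴/32 = 1.82×10^-7 m⁴.
θ = (T/G)·Σ L_i/J_i = (97.60/40.8×10⁹)·(0.347/1.23×10^-8 + 0.337/1.86×10^-7 + 0.222/5.52×10^-9 + 0.687/1.82×10^-7) = 0.1772 rad.

177 mrad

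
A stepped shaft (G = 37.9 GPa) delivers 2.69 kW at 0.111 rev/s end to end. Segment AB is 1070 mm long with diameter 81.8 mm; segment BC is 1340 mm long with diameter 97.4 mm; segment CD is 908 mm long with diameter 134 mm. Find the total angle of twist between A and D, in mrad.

43.1 mrad

ω = 2π·0.111 = 0.6974 rad/s, so T = P/ω = 2.69×10³ / 0.6974 = 3857 N·m.
J_AB = π(0.0818)⁴/32 = 4.40×10^-6 m⁴; J_BC = π(0.0974)⁴/32 = 8.84×10^-6 m⁴; J_CD = π(0.134)⁴/32 = 3.17×10^-5 m⁴.
θ = (T/G)·Σ L_i/J_i = (3857/37.9×10⁹)·(1.07/4.40×10^-6 + 1.34/8.84×10^-6 + 0.908/3.17×10^-5) = 0.04313 rad.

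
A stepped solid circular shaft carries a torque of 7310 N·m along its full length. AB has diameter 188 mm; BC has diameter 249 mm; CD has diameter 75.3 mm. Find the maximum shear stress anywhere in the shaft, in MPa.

87.2 MPa

Under the same torque, τ_max = 16T/(πd³) is largest where d is smallest — segment CD (d = 75.3 mm).
τ_max = 16·7310/(π·(0.0753)³) = 8.720×10^7 Pa.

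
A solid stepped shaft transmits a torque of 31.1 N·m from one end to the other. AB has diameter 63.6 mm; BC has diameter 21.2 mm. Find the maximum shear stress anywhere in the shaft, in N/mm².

16.6 N/mm²

Under the same torque, τ_max = 16T/(πd³) is largest where d is smallest — segment BC (d = 21.2 mm).
τ_max = 16·31.10/(π·(0.0212)³) = 1.662×10^7 Pa.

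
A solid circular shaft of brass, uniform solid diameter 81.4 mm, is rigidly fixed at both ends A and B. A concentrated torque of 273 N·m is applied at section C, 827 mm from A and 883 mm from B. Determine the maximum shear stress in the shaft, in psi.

With uniform GJ and both ends fixed, compatibility θ_AC = θ_CB gives T_A·a = T_B·b, together with T_A + T_B = T₀.
T_A = T₀·b/(a+b) = 273.0·883/1710 = 141.0 N·m; T_B = 132.0 N·m.
τ in each portion: τ_AC = 1.33×10^6 Pa, τ_CB = 1.25×10^6 Pa; maximum is in AC.
τ_max = T_AC·r/J = 141.0·0.0407/4.31×10^-6 = 1.331×10^6 Pa.

193 psi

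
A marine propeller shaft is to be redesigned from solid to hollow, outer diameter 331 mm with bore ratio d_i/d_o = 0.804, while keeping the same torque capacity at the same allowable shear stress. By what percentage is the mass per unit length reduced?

49.3 %

Equal τ_max and T ⇒ the solid shaft needs d_s³ = d_o³(1−k⁴), so d_s = 331·(1−0.804⁴)^(1/3) = 276.4 mm.
Area ratio A_h/A_s = d_o²(1−k²)/d_s² = (1−k²)/(1−k⁴)^(2/3) = 0.5072.
Mass saving = 1 − 0.5072 = 49.3 %.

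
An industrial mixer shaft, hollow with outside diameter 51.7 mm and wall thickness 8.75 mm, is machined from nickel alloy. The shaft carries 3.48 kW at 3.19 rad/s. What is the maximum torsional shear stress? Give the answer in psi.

ω = 3.19 rad/s, so T = P/ω = 3.48×10³ / 3.190 = 1091 N·m.
J = π(d_o⁴ − d_i⁴)/32 = π(0.0517⁴ − 0.0342⁴)/32 = 5.671×10^-7 m⁴.
τ_max = T·r/J = 1091 × 0.0259 / 5.671×10^-7 = 4.973×10^7 Pa.

7210 psi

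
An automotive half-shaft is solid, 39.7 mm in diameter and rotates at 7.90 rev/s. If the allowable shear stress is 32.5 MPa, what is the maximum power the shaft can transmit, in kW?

J = πd⁴/32 = π(0.0397)⁴/32 = 2.439×10^-7 m⁴.
T_max = τ_allow·J/r = 3.25×10^7 × 2.439×10^-7 / 0.0199 = 399.3 N·m.
ω = 2π·7.90 = 49.64 rad/s, so P_max = T_max·ω = 1.982×10^4 W.

19.8 kW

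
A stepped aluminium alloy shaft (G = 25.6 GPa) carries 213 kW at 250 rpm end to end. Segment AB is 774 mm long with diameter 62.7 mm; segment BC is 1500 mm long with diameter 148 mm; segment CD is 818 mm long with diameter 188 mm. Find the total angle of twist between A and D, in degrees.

ω = 2π·250/60 = 26.18 rad/s, so T = P/ω = 213×10³ / 26.18 = 8136 N·m.
J_AB = π(0.0627)⁴/32 = 1.52×10^-6 m⁴; J_BC = π(0.148)⁴/32 = 4.71×10^-5 m⁴; J_CD = π(0.188)⁴/32 = 1.23×10^-4 m⁴.
θ = (T/G)·Σ L_i/J_i = (8136/25.6×10⁹)·(0.774/1.52×10^-6 + 1.50/4.71×10^-5 + 0.818/1.23×10^-4) = 0.1744 rad.

9.99°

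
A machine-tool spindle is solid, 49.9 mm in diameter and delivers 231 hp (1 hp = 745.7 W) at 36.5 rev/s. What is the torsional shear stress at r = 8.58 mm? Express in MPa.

10.6 MPa

ω = 2π·36.5 = 229.3 rad/s, so T = P/ω = 231×745.7 / 229.3 = 751.1 N·m.
J = πd⁴/32 = π(0.0499)⁴/32 = 6.087×10^-7 m⁴.
Shear stress varies linearly with radius: τ = T·r/J = 751.1 × 0.00858 / 6.087×10^-7 = 1.059×10^7 Pa.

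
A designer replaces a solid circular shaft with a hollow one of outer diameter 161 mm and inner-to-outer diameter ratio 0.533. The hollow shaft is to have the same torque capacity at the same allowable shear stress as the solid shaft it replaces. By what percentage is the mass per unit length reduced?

24.3 %

Equal τ_max and T ⇒ the solid shaft needs d_s³ = d_o³(1−k⁴), so d_s = 161·(1−0.533⁴)^(1/3) = 156.5 mm.
Area ratio A_h/A_s = d_o²(1−k²)/d_s² = (1−k²)/(1−k⁴)^(2/3) = 0.7572.
Mass saving = 1 − 0.7572 = 24.3 %.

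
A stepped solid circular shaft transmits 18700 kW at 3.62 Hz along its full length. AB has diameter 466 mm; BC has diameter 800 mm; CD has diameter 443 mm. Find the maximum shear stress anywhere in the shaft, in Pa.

4.82e7 Pa

ω = 2π·3.62 = 22.75 rad/s, so T = P/ω = 18700×10³ / 22.75 = 822200 N·m.
Under the same torque, τ_max = 16T/(πd³) is largest where d is smallest — segment CD (d = 443 mm).
τ_max = 16·822200/(π·(0.443)³) = 4.816×10^7 Pa.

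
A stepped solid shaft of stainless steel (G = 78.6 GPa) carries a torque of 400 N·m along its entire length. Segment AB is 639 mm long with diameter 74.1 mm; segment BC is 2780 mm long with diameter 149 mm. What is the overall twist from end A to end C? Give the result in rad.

J_AB = π(0.0741)⁴/32 = 2.96×10^-6 m⁴; J_BC = π(0.149)⁴/32 = 4.84×10^-5 m⁴.
θ = (T/G)·Σ L_i/J_i = (400.0/78.6×10⁹)·(0.639/2.96×10^-6 + 2.78/4.84×10^-5) = 1.391×10^-3 rad.

0.00139 rad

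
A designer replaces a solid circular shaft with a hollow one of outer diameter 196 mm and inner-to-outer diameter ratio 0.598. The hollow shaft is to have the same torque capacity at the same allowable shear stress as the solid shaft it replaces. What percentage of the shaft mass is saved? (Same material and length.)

29.6 %

Equal τ_max and T ⇒ the solid shaft needs d_s³ = d_o³(1−k⁴), so d_s = 196·(1−0.598⁴)^(1/3) = 187.3 mm.
Area ratio A_h/A_s = d_o²(1−k²)/d_s² = (1−k²)/(1−k⁴)^(2/3) = 0.7038.
Mass saving = 1 − 0.7038 = 29.6 %.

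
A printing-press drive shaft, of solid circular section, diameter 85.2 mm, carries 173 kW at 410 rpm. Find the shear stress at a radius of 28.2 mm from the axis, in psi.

3190 psi

ω = 2π·410/60 = 42.94 rad/s, so T = P/ω = 173×10³ / 42.94 = 4029 N·m.
J = πd⁴/32 = π(0.0852)⁴/32 = 5.173×10^-6 m⁴.
Shear stress varies linearly with radius: τ = T·r/J = 4029 × 0.0282 / 5.173×10^-6 = 2.196×10^7 Pa.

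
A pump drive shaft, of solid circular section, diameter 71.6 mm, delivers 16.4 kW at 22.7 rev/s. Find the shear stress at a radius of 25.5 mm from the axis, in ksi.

ω = 2π·22.7 = 142.6 rad/s, so T = P/ω = 16.4×10³ / 142.6 = 115.0 N·m.
J = πd⁴/32 = π(0.0716)⁴/32 = 2.580×10^-6 m⁴.
Shear stress varies linearly with radius: τ = T·r/J = 115.0 × 0.0255 / 2.580×10^-6 = 1.136×10^6 Pa.

0.165 ksi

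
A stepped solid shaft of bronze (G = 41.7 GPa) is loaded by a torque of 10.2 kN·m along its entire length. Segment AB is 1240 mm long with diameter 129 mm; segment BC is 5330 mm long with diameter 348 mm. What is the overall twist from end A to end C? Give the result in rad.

0.0121 rad

J_AB = π(0.129)⁴/32 = 2.72×10^-5 m⁴; J_BC = π(0.348)⁴/32 = 1.44×10^-3 m⁴.
θ = (T/G)·Σ L_i/J_i = (10200/41.7×10⁹)·(1.24/2.72×10^-5 + 5.33/1.44×10^-3) = 0.01206 rad.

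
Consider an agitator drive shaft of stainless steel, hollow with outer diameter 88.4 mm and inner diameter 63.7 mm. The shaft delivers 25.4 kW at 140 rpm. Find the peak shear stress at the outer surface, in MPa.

17.5 MPa

ω = 2π·140/60 = 14.66 rad/s, so T = P/ω = 25.4×10³ / 14.66 = 1733 N·m.
J = π(d_o⁴ − d_i⁴)/32 = π(0.0884⁴ − 0.0637⁴)/32 = 4.379×10^-6 m⁴.
τ_max = T·r/J = 1733 × 0.0442 / 4.379×10^-6 = 1.749×10^7 Pa.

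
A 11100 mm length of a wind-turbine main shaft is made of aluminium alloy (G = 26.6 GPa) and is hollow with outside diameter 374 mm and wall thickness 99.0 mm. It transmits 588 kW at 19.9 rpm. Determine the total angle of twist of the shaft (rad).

ω = 2π·19.9/60 = 2.084 rad/s, so T = P/ω = 588×10³ / 2.084 = 282200 N·m.
J = π(d_o⁴ − d_i⁴)/32 = π(0.374⁴ − 0.176⁴)/32 = 1.827×10^-3 m⁴.
θ = T·L/(G·J) = 282200 × 11.1 / (26.6×10⁹ × 1.827×10^-3) = 0.06446 rad.

0.0645 rad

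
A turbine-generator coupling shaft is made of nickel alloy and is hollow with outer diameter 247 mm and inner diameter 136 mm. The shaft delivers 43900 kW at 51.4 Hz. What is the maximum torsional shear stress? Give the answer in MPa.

50.6 MPa

ω = 2π·51.4 = 323.0 rad/s, so T = P/ω = 43900×10³ / 323.0 = 135900 N·m.
J = π(d_o⁴ − d_i⁴)/32 = π(0.247⁴ − 0.136⁴)/32 = 3.318×10^-4 m⁴.
τ_max = T·r/J = 135900 × 0.123 / 3.318×10^-4 = 5.059×10^7 Pa.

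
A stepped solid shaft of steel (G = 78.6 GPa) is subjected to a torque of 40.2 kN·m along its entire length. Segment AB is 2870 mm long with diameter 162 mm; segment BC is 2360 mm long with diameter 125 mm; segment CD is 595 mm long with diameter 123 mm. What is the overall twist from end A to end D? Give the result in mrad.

J_AB = π(0.162)⁴/32 = 6.76×10^-5 m⁴; J_BC = π(0.125)⁴/32 = 2.40×10^-5 m⁴; J_CD = π(0.123)⁴/32 = 2.25×10^-5 m⁴.
θ = (T/G)·Σ L_i/J_i = (40200/78.6×10⁹)·(2.87/6.76×10^-5 + 2.36/2.40×10^-5 + 0.595/2.25×10^-5) = 0.08561 rad.

85.6 mrad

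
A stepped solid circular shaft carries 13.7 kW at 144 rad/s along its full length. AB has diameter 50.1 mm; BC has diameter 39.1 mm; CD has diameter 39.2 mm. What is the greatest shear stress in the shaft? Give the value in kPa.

ω = 144 rad/s, so T = P/ω = 13.7×10³ / 144.0 = 95.14 N·m.
Under the same torque, τ_max = 16T/(πd³) is largest where d is smallest — segment BC (d = 39.1 mm).
τ_max = 16·95.14/(π·(0.0391)³) = 8.106×10^6 Pa.

8110 kPa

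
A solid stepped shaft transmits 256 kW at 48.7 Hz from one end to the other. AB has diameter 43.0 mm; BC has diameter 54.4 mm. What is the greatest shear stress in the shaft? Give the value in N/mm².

ω = 2π·48.7 = 306.0 rad/s, so T = P/ω = 256×10³ / 306.0 = 836.6 N·m.
Under the same torque, τ_max = 16T/(πd³) is largest where d is smallest — segment AB (d = 43.0 mm).
τ_max = 16·836.6/(π·(0.0430)³) = 5.359×10^7 Pa.

53.6 N/mm²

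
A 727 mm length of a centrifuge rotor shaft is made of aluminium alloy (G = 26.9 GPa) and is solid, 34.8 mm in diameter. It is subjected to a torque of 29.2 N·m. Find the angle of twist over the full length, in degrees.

J = πd⁴/32 = π(0.0348)⁴/32 = 1.440×10^-7 m⁴.
θ = T·L/(G·J) = 29.20 × 0.727 / (26.9×10⁹ × 1.440×10^-7) = 5.481×10^-3 rad.

0.314°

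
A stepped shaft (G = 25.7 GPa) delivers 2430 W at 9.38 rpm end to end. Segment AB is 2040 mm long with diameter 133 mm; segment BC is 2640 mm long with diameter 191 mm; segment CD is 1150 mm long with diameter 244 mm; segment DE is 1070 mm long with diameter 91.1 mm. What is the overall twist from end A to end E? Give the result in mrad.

ω = 2π·9.38/60 = 0.9823 rad/s, so T = P/ω = 2430 / 0.9823 = 2474 N·m.
J_AB = π(0.133)⁴/32 = 3.07×10^-5 m⁴; J_BC = π(0.191)⁴/32 = 1.31×10^-4 m⁴; J_CD = π(0.244)⁴/32 = 3.48×10^-4 m⁴; J_DE = π(0.0911)⁴/32 = 6.76×10^-6 m⁴.
θ = (T/G)·Σ L_i/J_i = (2474/25.7×10⁹)·(2.04/3.07×10^-5 + 2.64/1.31×10^-4 + 1.15/3.48×10^-4 + 1.07/6.76×10^-6) = 0.02389 rad.

23.9 mrad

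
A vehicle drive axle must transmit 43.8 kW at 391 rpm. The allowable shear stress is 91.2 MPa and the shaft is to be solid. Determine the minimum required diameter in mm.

ω = 2π·391/60 = 40.95 rad/s, so T = P/ω = 43.8×10³ / 40.95 = 1070 N·m.
For a solid shaft τ_max = 16T/(πd³), so d = (16T/(π τ_allow))^(1/3) = (16·1070/(π·9.12×10^7))^(1/3) = 0.03909 m.

39.1 mm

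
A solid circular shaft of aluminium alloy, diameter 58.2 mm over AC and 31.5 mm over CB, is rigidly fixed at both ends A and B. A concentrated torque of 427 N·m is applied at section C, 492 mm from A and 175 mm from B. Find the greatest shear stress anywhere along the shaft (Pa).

Compatibility: T_A·a/J_AC = T_B·b/J_CB with T_A + T_B = T₀.
J_AC = 1.13×10^-6 m⁴, J_CB = 9.67×10^-8 m⁴, so T_A = T₀·(J_AC/a)/((J_AC/a)+(J_CB/b)) = 344.0 N·m, T_B = 82.99 N·m.
τ in each portion: τ_AC = 8.89×10^6 Pa, τ_CB = 1.35×10^7 Pa; maximum is in CB.
τ_max = T_CB·r/J = 82.99·0.0158/9.67×10^-8 = 1.352×10^7 Pa.

1.35e7 Pa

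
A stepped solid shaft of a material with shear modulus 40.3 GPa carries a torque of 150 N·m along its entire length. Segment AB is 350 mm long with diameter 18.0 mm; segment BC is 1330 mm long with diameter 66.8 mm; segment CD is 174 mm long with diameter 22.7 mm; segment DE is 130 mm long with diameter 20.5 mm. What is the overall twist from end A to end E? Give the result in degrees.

J_AB = π(0.0180)⁴/32 = 1.03×10^-8 m⁴; J_BC = π(0.0668)⁴/32 = 1.95×10^-6 m⁴; J_CD = π(0.0227)⁴/32 = 2.61×10^-8 m⁴; J_DE = π(0.0205)⁴/32 = 1.73×10^-8 m⁴.
θ = (T/G)·Σ L_i/J_i = (150.0/40.3×10⁹)·(0.350/1.03×10^-8 + 1.33/1.95×10^-6 + 0.174/2.61×10^-8 + 0.130/1.73×10^-8) = 0.1817 rad.

10.4°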